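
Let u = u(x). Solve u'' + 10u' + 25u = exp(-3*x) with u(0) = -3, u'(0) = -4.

Characteristic equation r² + 10r + 25 = 0 has discriminant (10)² - 4·(25) = 0, so r = -5 is a repeated root.
Hence u_h = (C1 + C2*x)*exp(-5*x).
Try u_p = A*exp(-3*x). Substituting into the equation and dividing by exp(-3*x) gives A = 1/4, so u_p = exp(-3*x)/4.
General solution: u = exp(-3*x)/4 + C1*exp(-5*x) + C2*x*exp(-5*x).
Apply the initial conditions: u(0) = 1/4 + C1 = -3 and u'(0) = -3/4 + C2 - 5*C1 = -4. Solving gives C1 = -13/4, C2 = -39/2.

u = -13*exp(-5*x)/4 + exp(-3*x)/4 - 39*x*exp(-5*x)/2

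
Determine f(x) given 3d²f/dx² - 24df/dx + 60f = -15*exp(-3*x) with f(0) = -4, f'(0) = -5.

Divide through by 3: f'' - 8f' + 20f = -5*exp(-3*x).
Characteristic equation r² - 8r + 20 = 0 has discriminant (-8)² - 4·(20) = -16 < 0, so r = 4 ± 2i.
Hence f_h = C1*cos(2*x)*exp(4*x) + C2*exp(4*x)*sin(2*x).
Try f_p = A*exp(-3*x). Substituting into the equation and dividing by exp(-3*x) gives A = -5/53, so f_p = -5*exp(-3*x)/53.
General solution: f = -5*exp(-3*x)/53 + C1*cos(2*x)*exp(4*x) + C2*exp(4*x)*sin(2*x).
Apply the initial conditions: f(0) = -5/53 + C1 = -4 and f'(0) = 15/53 + 2*C2 + 4*C1 = -5. Solving gives C1 = -207/53, C2 = 274/53.

f = -5*exp(-3*x)/53 - 207*cos(2*x)*exp(4*x)/53 + 274*exp(4*x)*sin(2*x)/53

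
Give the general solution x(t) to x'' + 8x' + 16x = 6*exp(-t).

Characteristic equation r² + 8r + 16 = 0 has discriminant (8)² - 4·(16) = 0, so r = -4 is a repeated root.
Hence x_h = (C1 + C2*t)*exp(-4*t).
Try x_p = A*exp(-t). Substituting into the equation and dividing by exp(-t) gives A = 2/3, so x_p = 2*exp(-t)/3.

x = 2*exp(-t)/3 + C1*exp(-4*t) + C2*t*exp(-4*t)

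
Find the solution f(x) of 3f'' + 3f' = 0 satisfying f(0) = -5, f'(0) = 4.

Divide through by 3: f'' + f' = 0.
Characteristic equation r² + r = 0 factors as (r + 1)r = 0, so r = -1, 0.
Hence f_h = C1*exp(-x) + C2.
Apply the initial conditions: f(0) = C1 + C2 = -5 and f'(0) = -C1 = 4. Solving gives C1 = -4, C2 = -1.

f = -1 - 4*exp(-x)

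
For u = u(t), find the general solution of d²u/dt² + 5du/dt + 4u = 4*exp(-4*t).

u = C1*exp(-4*t) + C2*exp(-t) - 4*t*exp(-4*t)/3

Characteristic equation r² + 5r + 4 = 0 factors as (r + 4)(r + 1) = 0, so r = -4, -1.
Hence u_h = C1*exp(-4*t) + C2*exp(-t).
Since exp(-4*t) solves the homogeneous equation (r = -4 is a root of multiplicity 1), multiply the trial by t. Try u_p = A*t*exp(-4*t). Substituting into the equation and dividing by exp(-4*t) gives A = -4/3, so u_p = -4*t*exp(-4*t)/3.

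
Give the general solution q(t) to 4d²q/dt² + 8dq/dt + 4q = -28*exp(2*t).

q = -7*exp(2*t)/9 + C1*exp(-t) + C2*t*exp(-t)

Divide through by 4: q'' + 2q' + q = -7*exp(2*t).
Characteristic equation r² + 2r + 1 = 0 has discriminant (2)² - 4·(1) = 0, so r = -1 is a repeated root.
Hence q_h = (C1 + C2*t)*exp(-t).
Try q_p = A*exp(2*t). Substituting into the equation and dividing by exp(2*t) gives A = -7/9, so q_p = -7*exp(2*t)/9.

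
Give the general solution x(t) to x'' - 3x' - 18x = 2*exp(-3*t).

Characteristic equation r² - 3r - 18 = 0 factors as (r - 6)(r + 3) = 0, so r = 6, -3.
Hence x_h = C1*exp(6*t) + C2*exp(-3*t).
Since exp(-3*t) solves the homogeneous equation (r = -3 is a root of multiplicity 1), multiply the trial by t. Try x_p = A*t*exp(-3*t). Substituting into the equation and dividing by exp(-3*t) gives A = -2/9, so x_p = -2*t*exp(-3*t)/9.

x = C1*exp(6*t) + C2*exp(-3*t) - 2*t*exp(-3*t)/9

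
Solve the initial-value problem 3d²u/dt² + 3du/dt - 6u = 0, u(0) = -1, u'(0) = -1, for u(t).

u = -exp(t)

Divide through by 3: u'' + u' - 2u = 0.
Characteristic equation r² + r - 2 = 0 factors as (r - 1)(r + 2) = 0, so r = 1, -2.
Hence u_h = C1*exp(t) + C2*exp(-2*t).
Apply the initial conditions: u(0) = C1 + C2 = -1 and u'(0) = C1 - 2*C2 = -1. Solving gives C1 = -1, C2 = 0.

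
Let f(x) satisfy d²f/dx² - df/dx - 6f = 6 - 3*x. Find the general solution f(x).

f = -13/12 + x/2 + C1*exp(3*x) + C2*exp(-2*x)

Characteristic equation r² - r - 6 = 0 factors as (r - 3)(r + 2) = 0, so r = 3, -2.
Hence f_h = C1*exp(3*x) + C2*exp(-2*x).
For the particular solution try f_p = A0 + A1*x. Substituting and matching coefficients of each power of x gives A0 = -13/12, A1 = 1/2, so f_p = -13/12 + x/2.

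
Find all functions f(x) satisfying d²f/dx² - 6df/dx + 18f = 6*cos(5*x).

f = -180*sin(5*x)/949 - 42*cos(5*x)/949 + C1*cos(3*x)*exp(3*x) + C2*exp(3*x)*sin(3*x)

Characteristic equation r² - 6r + 18 = 0 has discriminant (-6)² - 4·(18) = -36 < 0, so r = 3 ± 3i.
Hence f_h = C1*cos(3*x)*exp(3*x) + C2*exp(3*x)*sin(3*x).
Try f_p = A*cos(5*x) + B*sin(5*x). Substituting and equating the coefficients of cos(5x) and sin(5x) gives A = -42/949, B = -180/949, so f_p = -180*sin(5*x)/949 - 42*cos(5*x)/949.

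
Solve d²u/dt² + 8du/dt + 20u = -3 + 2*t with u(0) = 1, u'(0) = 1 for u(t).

u = -19/100 + t/10 + 119*cos(2*t)*exp(-4*t)/100 + 283*exp(-4*t)*sin(2*t)/100

Characteristic equation r² + 8r + 20 = 0 has discriminant (8)² - 4·(20) = -16 < 0, so r = -4 ± 2i.
Hence u_h = C1*cos(2*t)*exp(-4*t) + C2*exp(-4*t)*sin(2*t).
For the particular solution try u_p = A0 + A1*t. Substituting and matching coefficients of each power of t gives A0 = -19/100, A1 = 1/10, so u_p = -19/100 + t/10.
General solution: u = -19/100 + t/10 + C1*cos(2*t)*exp(-4*t) + C2*exp(-4*t)*sin(2*t).
Apply the initial conditions: u(0) = -19/100 + C1 = 1 and u'(0) = 1/10 - 4*C1 + 2*C2 = 1. Solving gives C1 = 119/100, C2 = 283/100.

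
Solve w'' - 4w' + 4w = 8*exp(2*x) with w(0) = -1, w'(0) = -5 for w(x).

Characteristic equation r² - 4r + 4 = 0 has discriminant (-4)² - 4·(4) = 0, so r = 2 is a repeated root.
Hence w_h = (C1 + C2*x)*exp(2*x).
Since exp(2*x) solves the homogeneous equation (r = 2 is a root of multiplicity 2), multiply the trial by x^2. Try w_p = A*x^2*exp(2*x). Substituting into the equation and dividing by exp(2*x) gives A = 4, so w_p = 4*x^2*exp(2*x).
General solution: w = C1*exp(2*x) + 4*x^2*exp(2*x) + C2*x*exp(2*x).
Apply the initial conditions: w(0) = C1 = -1 and w'(0) = C2 + 2*C1 = -5. Solving gives C1 = -1, C2 = -3.

w = -exp(2*x) - 3*x*exp(2*x) + 4*x**2*exp(2*x)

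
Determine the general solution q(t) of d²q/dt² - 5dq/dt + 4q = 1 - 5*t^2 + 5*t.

Characteristic equation r² - 5r + 4 = 0 factors as (r - 1)(r - 4) = 0, so r = 1, 4.
Hence q_h = C1*exp(t) + C2*exp(4*t).
For the particular solution try q_p = A0 + A1*t + A2*t^2. Substituting and matching coefficients of each power of t gives A0 = -47/32, A1 = -15/8, A2 = -5/4, so q_p = -47/32 - 15*t/8 - 5*t^2/4.

q = -47/32 - 15*t/8 - 5*t**2/4 + C1*exp(t) + C2*exp(4*t)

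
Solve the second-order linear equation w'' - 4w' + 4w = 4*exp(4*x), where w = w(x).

w = C1*exp(2*x) + C2*x*exp(2*x) + exp(4*x)

Characteristic equation r² - 4r + 4 = 0 has discriminant (-4)² - 4·(4) = 0, so r = 2 is a repeated root.
Hence w_h = (C1 + C2*x)*exp(2*x).
Try w_p = A*exp(4*x). Substituting into the equation and dividing by exp(4*x) gives A = 1, so w_p = exp(4*x).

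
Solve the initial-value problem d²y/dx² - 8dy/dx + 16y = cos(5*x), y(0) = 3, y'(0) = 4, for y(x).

Characteristic equation r² - 8r + 16 = 0 has discriminant (-8)² - 4·(16) = 0, so r = 4 is a repeated root.
Hence y_h = (C1 + C2*x)*exp(4*x).
Try y_p = A*cos(5*x) + B*sin(5*x). Substituting and equating the coefficients of cos(5x) and sin(5x) gives A = -9/1681, B = -40/1681, so y_p = -40*sin(5*x)/1681 - 9*cos(5*x)/1681.
General solution: y = -40*sin(5*x)/1681 - 9*cos(5*x)/1681 + C1*exp(4*x) + C2*x*exp(4*x).
Apply the initial conditions: y(0) = -9/1681 + C1 = 3 and y'(0) = -200/1681 + C2 + 4*C1 = 4. Solving gives C1 = 5052/1681, C2 = -324/41.

y = -40*sin(5*x)/1681 - 9*cos(5*x)/1681 + 5052*exp(4*x)/1681 - 324*x*exp(4*x)/41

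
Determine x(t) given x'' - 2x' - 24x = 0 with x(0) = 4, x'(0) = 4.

Characteristic equation r² - 2r - 24 = 0 factors as (r + 4)(r - 6) = 0, so r = -4, 6.
Hence x_h = C1*exp(-4*t) + C2*exp(6*t).
Apply the initial conditions: x(0) = C1 + C2 = 4 and x'(0) = -4*C1 + 6*C2 = 4. Solving gives C1 = 2, C2 = 2.

x = 2*exp(-4*t) + 2*exp(6*t)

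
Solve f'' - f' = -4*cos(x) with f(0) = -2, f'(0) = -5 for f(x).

Characteristic equation r² - r = 0 factors as (r - 1)r = 0, so r = 1, 0.
Hence f_h = C1*exp(x) + C2.
Try f_p = A*cos(x) + B*sin(x). Substituting and equating the coefficients of cos(x) and sin(x) gives A = 2, B = 2, so f_p = 2*cos(x) + 2*sin(x).
General solution: f = C2 + 2*cos(x) + 2*sin(x) + C1*exp(x).
Apply the initial conditions: f(0) = 2 + C1 + C2 = -2 and f'(0) = 2 + C1 = -5. Solving gives C1 = -7, C2 = 3.

f = 3 - 7*exp(x) + 2*cos(x) + 2*sin(x)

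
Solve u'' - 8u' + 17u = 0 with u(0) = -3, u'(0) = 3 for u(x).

u = -3*cos(x)*exp(4*x) + 15*exp(4*x)*sin(x)

Characteristic equation r² - 8r + 17 = 0 has discriminant (-8)² - 4·(17) = -4 < 0, so r = 4 ± i.
Hence u_h = C1*cos(x)*exp(4*x) + C2*exp(4*x)*sin(x).
Apply the initial conditions: u(0) = C1 = -3 and u'(0) = C2 + 4*C1 = 3. Solving gives C1 = -3, C2 = 15.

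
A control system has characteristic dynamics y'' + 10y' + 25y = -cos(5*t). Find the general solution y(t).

y = -sin(5*t)/50 + C1*exp(-5*t) + C2*t*exp(-5*t)

Characteristic equation r² + 10r + 25 = 0 has discriminant (10)² - 4·(25) = 0, so r = -5 is a repeated root.
Hence y_h = (C1 + C2*t)*exp(-5*t).
Try y_p = A*cos(5*t) + B*sin(5*t). Substituting and equating the coefficients of cos(5t) and sin(5t) gives A = 0, B = -1/50, so y_p = -sin(5*t)/50.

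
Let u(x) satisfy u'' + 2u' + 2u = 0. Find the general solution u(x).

u = C1*cos(x)*exp(-x) + C2*exp(-x)*sin(x)

Characteristic equation r² + 2r + 2 = 0 has discriminant (2)² - 4·(2) = -4 < 0, so r = -1 ± i.
Hence u_h = C1*cos(x)*exp(-x) + C2*exp(-x)*sin(x).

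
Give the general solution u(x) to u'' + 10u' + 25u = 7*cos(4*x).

Characteristic equation r² + 10r + 25 = 0 has discriminant (10)² - 4·(25) = 0, so r = -5 is a repeated root.
Hence u_h = (C1 + C2*x)*exp(-5*x).
Try u_p = A*cos(4*x) + B*sin(4*x). Substituting and equating the coefficients of cos(4x) and sin(4x) gives A = 63/1681, B = 280/1681, so u_p = 63*cos(4*x)/1681 + 280*sin(4*x)/1681.

u = 63*cos(4*x)/1681 + 280*sin(4*x)/1681 + C1*exp(-5*x) + C2*x*exp(-5*x)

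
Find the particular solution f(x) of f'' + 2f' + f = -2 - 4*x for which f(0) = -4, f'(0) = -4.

Characteristic equation r² + 2r + 1 = 0 has discriminant (2)² - 4·(1) = 0, so r = -1 is a repeated root.
Hence f_h = (C1 + C2*x)*exp(-x).
For the particular solution try f_p = A0 + A1*x. Substituting and matching coefficients of each power of x gives A0 = 6, A1 = -4, so f_p = 6 - 4*x.
General solution: f = 6 - 4*x + C1*exp(-x) + C2*x*exp(-x).
Apply the initial conditions: f(0) = 6 + C1 = -4 and f'(0) = -4 + C2 - C1 = -4. Solving gives C1 = -10, C2 = -10.

f = 6 - 10*exp(-x) - 4*x - 10*x*exp(-x)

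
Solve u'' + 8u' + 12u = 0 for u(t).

u = C1*exp(-2*t) + C2*exp(-6*t)

Characteristic equation r² + 8r + 12 = 0 factors as (r + 2)(r + 6) = 0, so r = -2, -6.
Hence u_h = C1*exp(-2*t) + C2*exp(-6*t).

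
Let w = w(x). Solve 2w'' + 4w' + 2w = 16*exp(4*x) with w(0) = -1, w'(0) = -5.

Divide through by 2: w'' + 2w' + w = 8*exp(4*x).
Characteristic equation r² + 2r + 1 = 0 has discriminant (2)² - 4·(1) = 0, so r = -1 is a repeated root.
Hence w_h = (C1 + C2*x)*exp(-x).
Try w_p = A*exp(4*x). Substituting into the equation and dividing by exp(4*x) gives A = 8/25, so w_p = 8*exp(4*x)/25.
General solution: w = 8*exp(4*x)/25 + C1*exp(-x) + C2*x*exp(-x).
Apply the initial conditions: w(0) = 8/25 + C1 = -1 and w'(0) = 32/25 + C2 - C1 = -5. Solving gives C1 = -33/25, C2 = -38/5.

w = -33*exp(-x)/25 + 8*exp(4*x)/25 - 38*x*exp(-x)/5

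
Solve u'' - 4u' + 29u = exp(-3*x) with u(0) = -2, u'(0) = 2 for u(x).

Characteristic equation r² - 4r + 29 = 0 has discriminant (-4)² - 4·(29) = -100 < 0, so r = 2 ± 5i.
Hence u_h = C1*cos(5*x)*exp(2*x) + C2*exp(2*x)*sin(5*x).
Try u_p = A*exp(-3*x). Substituting into the equation and dividing by exp(-3*x) gives A = 1/50, so u_p = exp(-3*x)/50.
General solution: u = exp(-3*x)/50 + C1*cos(5*x)*exp(2*x) + C2*exp(2*x)*sin(5*x).
Apply the initial conditions: u(0) = 1/50 + C1 = -2 and u'(0) = -3/50 + 2*C1 + 5*C2 = 2. Solving gives C1 = -101/50, C2 = 61/50.

u = exp(-3*x)/50 - 101*cos(5*x)*exp(2*x)/50 + 61*exp(2*x)*sin(5*x)/50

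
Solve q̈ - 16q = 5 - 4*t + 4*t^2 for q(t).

q = -11/32 - t**2/4 + t/4 + C1*exp(-4*t) + C2*exp(4*t)

Characteristic equation r² - 16 = 0 factors as (r + 4)(r - 4) = 0, so r = -4, 4.
Hence q_h = C1*exp(-4*t) + C2*exp(4*t).
For the particular solution try q_p = A0 + A1*t + A2*t^2. Substituting and matching coefficients of each power of t gives A0 = -11/32, A1 = 1/4, A2 = -1/4, so q_p = -11/32 - t^2/4 + t/4.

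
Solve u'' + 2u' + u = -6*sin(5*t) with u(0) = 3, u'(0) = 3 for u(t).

Characteristic equation r² + 2r + 1 = 0 has discriminant (2)² - 4·(1) = 0, so r = -1 is a repeated root.
Hence u_h = (C1 + C2*t)*exp(-t).
Try u_p = A*cos(5*t) + B*sin(5*t). Substituting and equating the coefficients of cos(5t) and sin(5t) gives A = 15/169, B = 36/169, so u_p = 15*cos(5*t)/169 + 36*sin(5*t)/169.
General solution: u = 15*cos(5*t)/169 + 36*sin(5*t)/169 + C1*exp(-t) + C2*t*exp(-t).
Apply the initial conditions: u(0) = 15/169 + C1 = 3 and u'(0) = 180/169 + C2 - C1 = 3. Solving gives C1 = 492/169, C2 = 63/13.

u = 15*cos(5*t)/169 + 36*sin(5*t)/169 + 492*exp(-t)/169 + 63*t*exp(-t)/13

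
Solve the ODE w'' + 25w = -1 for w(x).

w = -1/25 + C1*cos(5*x) + C2*sin(5*x)

Characteristic equation r² + 25 = 0 has discriminant (0)² - 4·(25) = -100 < 0, so r = ± 5i.
Hence w_h = C1*cos(5*x) + C2*sin(5*x).
For the particular solution try w_p = A0. Substituting and matching coefficients of each power of x gives A0 = -1/25, so w_p = -1/25.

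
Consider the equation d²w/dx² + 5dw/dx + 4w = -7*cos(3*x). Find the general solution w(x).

Characteristic equation r² + 5r + 4 = 0 factors as (r + 1)(r + 4) = 0, so r = -1, -4.
Hence w_h = C1*exp(-x) + C2*exp(-4*x).
Try w_p = A*cos(3*x) + B*sin(3*x). Substituting and equating the coefficients of cos(3x) and sin(3x) gives A = 7/50, B = -21/50, so w_p = -21*sin(3*x)/50 + 7*cos(3*x)/50.

w = -21*sin(3*x)/50 + 7*cos(3*x)/50 + C1*exp(-x) + C2*exp(-4*x)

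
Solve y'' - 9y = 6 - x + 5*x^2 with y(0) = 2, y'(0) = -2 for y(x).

y = -64/81 - 5*x**2/9 + x/9 + 169*exp(3*x)/162 + 283*exp(-3*x)/162

Characteristic equation r² - 9 = 0 factors as (r + 3)(r - 3) = 0, so r = -3, 3.
Hence y_h = C1*exp(-3*x) + C2*exp(3*x).
For the particular solution try y_p = A0 + A1*x + A2*x^2. Substituting and matching coefficients of each power of x gives A0 = -64/81, A1 = 1/9, A2 = -5/9, so y_p = -64/81 - 5*x^2/9 + x/9.
General solution: y = -64/81 - 5*x^2/9 + x/9 + C1*exp(-3*x) + C2*exp(3*x).
Apply the initial conditions: y(0) = -64/81 + C1 + C2 = 2 and y'(0) = 1/9 - 3*C1 + 3*C2 = -2. Solving gives C1 = 283/162, C2 = 169/162.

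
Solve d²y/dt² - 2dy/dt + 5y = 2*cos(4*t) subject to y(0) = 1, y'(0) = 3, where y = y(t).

y = -22*cos(4*t)/185 - 16*sin(4*t)/185 + 206*exp(t)*sin(2*t)/185 + 207*cos(2*t)*exp(t)/185

Characteristic equation r² - 2r + 5 = 0 has discriminant (-2)² - 4·(5) = -16 < 0, so r = 1 ± 2i.
Hence y_h = C1*cos(2*t)*exp(t) + C2*exp(t)*sin(2*t).
Try y_p = A*cos(4*t) + B*sin(4*t). Substituting and equating the coefficients of cos(4t) and sin(4t) gives A = -22/185, B = -16/185, so y_p = -22*cos(4*t)/185 - 16*sin(4*t)/185.
General solution: y = -22*cos(4*t)/185 - 16*sin(4*t)/185 + C1*cos(2*t)*exp(t) + C2*exp(t)*sin(2*t).
Apply the initial conditions: y(0) = -22/185 + C1 = 1 and y'(0) = -64/185 + C1 + 2*C2 = 3. Solving gives C1 = 207/185, C2 = 206/185.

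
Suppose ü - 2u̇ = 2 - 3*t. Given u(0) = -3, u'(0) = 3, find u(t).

u = -37/8 - t/4 + 3*t**2/4 + 13*exp(2*t)/8

Characteristic equation r² - 2r = 0 factors as (r - 2)r = 0, so r = 2, 0.
Hence u_h = C1*exp(2*t) + C2.
Since 0 is a characteristic root (multiplicity 1), multiply the polynomial trial by t: try u_p = t*(A0 + A1*t). Substituting and matching coefficients of each power of t gives A0 = -1/4, A1 = 3/4, so u_p = -t/4 + 3*t^2/4.
General solution: u = C2 - t/4 + 3*t^2/4 + C1*exp(2*t).
Apply the initial conditions: u(0) = C1 + C2 = -3 and u'(0) = -1/4 + 2*C1 = 3. Solving gives C1 = 13/8, C2 = -37/8.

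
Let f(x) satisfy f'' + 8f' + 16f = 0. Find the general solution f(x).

Characteristic equation r² + 8r + 16 = 0 has discriminant (8)² - 4·(16) = 0, so r = -4 is a repeated root.
Hence f_h = (C1 + C2*x)*exp(-4*x).

f = C1*exp(-4*x) + C2*x*exp(-4*x)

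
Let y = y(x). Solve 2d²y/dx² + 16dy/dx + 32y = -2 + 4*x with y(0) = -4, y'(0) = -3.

Divide through by 2: y'' + 8y' + 16y = -1 + 2*x.
Characteristic equation r² + 8r + 16 = 0 has discriminant (8)² - 4·(16) = 0, so r = -4 is a repeated root.
Hence y_h = (C1 + C2*x)*exp(-4*x).
For the particular solution try y_p = A0 + A1*x. Substituting and matching coefficients of each power of x gives A0 = -1/8, A1 = 1/8, so y_p = -1/8 + x/8.
General solution: y = -1/8 + x/8 + C1*exp(-4*x) + C2*x*exp(-4*x).
Apply the initial conditions: y(0) = -1/8 + C1 = -4 and y'(0) = 1/8 + C2 - 4*C1 = -3. Solving gives C1 = -31/8, C2 = -149/8.

y = -1/8 - 31*exp(-4*x)/8 + x/8 - 149*x*exp(-4*x)/8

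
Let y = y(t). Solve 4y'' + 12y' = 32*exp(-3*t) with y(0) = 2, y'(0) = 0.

Divide through by 4: y'' + 3y' = 8*exp(-3*t).
Characteristic equation r² + 3r = 0 factors as (r + 3)r = 0, so r = -3, 0.
Hence y_h = C1*exp(-3*t) + C2.
Since exp(-3*t) solves the homogeneous equation (r = -3 is a root of multiplicity 1), multiply the trial by t. Try y_p = A*t*exp(-3*t). Substituting into the equation and dividing by exp(-3*t) gives A = -8/3, so y_p = -8*t*exp(-3*t)/3.
General solution: y = C2 + C1*exp(-3*t) - 8*t*exp(-3*t)/3.
Apply the initial conditions: y(0) = C1 + C2 = 2 and y'(0) = -8/3 - 3*C1 = 0. Solving gives C1 = -8/9, C2 = 26/9.

y = 26/9 - 8*exp(-3*t)/9 - 8*t*exp(-3*t)/3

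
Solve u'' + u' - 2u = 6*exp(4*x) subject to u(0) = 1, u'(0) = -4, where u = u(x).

u = 2*exp(-2*x) - 4*exp(x)/3 + exp(4*x)/3

Characteristic equation r² + r - 2 = 0 factors as (r - 1)(r + 2) = 0, so r = 1, -2.
Hence u_h = C1*exp(x) + C2*exp(-2*x).
Try u_p = A*exp(4*x). Substituting into the equation and dividing by exp(4*x) gives A = 1/3, so u_p = exp(4*x)/3.
General solution: u = exp(4*x)/3 + C1*exp(x) + C2*exp(-2*x).
Apply the initial conditions: u(0) = 1/3 + C1 + C2 = 1 and u'(0) = 4/3 + C1 - 2*C2 = -4. Solving gives C1 = -4/3, C2 = 2.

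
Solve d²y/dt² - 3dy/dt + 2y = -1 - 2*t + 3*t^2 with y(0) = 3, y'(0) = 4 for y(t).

Characteristic equation r² - 3r + 2 = 0 factors as (r - 1)(r - 2) = 0, so r = 1, 2.
Hence y_h = C1*exp(t) + C2*exp(2*t).
For the particular solution try y_p = A0 + A1*t + A2*t^2. Substituting and matching coefficients of each power of t gives A0 = 13/4, A1 = 7/2, A2 = 3/2, so y_p = 13/4 + 3*t^2/2 + 7*t/2.
General solution: y = 13/4 + 3*t^2/2 + 7*t/2 + C1*exp(t) + C2*exp(2*t).
Apply the initial conditions: y(0) = 13/4 + C1 + C2 = 3 and y'(0) = 7/2 + C1 + 2*C2 = 4. Solving gives C1 = -1, C2 = 3/4.

y = 13/4 - exp(t) + 3*t**2/2 + 3*exp(2*t)/4 + 7*t/2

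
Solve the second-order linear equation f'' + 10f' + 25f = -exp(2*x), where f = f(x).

f = -exp(2*x)/49 + C1*exp(-5*x) + C2*x*exp(-5*x)

Characteristic equation r² + 10r + 25 = 0 has discriminant (10)² - 4·(25) = 0, so r = -5 is a repeated root.
Hence f_h = (C1 + C2*x)*exp(-5*x).
Try f_p = A*exp(2*x). Substituting into the equation and dividing by exp(2*x) gives A = -1/49, so f_p = -exp(2*x)/49.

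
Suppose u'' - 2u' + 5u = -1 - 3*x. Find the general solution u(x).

Characteristic equation r² - 2r + 5 = 0 has discriminant (-2)² - 4·(5) = -16 < 0, so r = 1 ± 2i.
Hence u_h = C1*cos(2*x)*exp(x) + C2*exp(x)*sin(2*x).
For the particular solution try u_p = A0 + A1*x. Substituting and matching coefficients of each power of x gives A0 = -11/25, A1 = -3/5, so u_p = -11/25 - 3*x/5.

u = -11/25 - 3*x/5 + C1*cos(2*x)*exp(x) + C2*exp(x)*sin(2*x)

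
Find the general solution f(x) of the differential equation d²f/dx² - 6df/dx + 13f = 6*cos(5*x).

f = -5*sin(5*x)/29 - 2*cos(5*x)/29 + C1*cos(2*x)*exp(3*x) + C2*exp(3*x)*sin(2*x)

Characteristic equation r² - 6r + 13 = 0 has discriminant (-6)² - 4·(13) = -16 < 0, so r = 3 ± 2i.
Hence f_h = C1*cos(2*x)*exp(3*x) + C2*exp(3*x)*sin(2*x).
Try f_p = A*cos(5*x) + B*sin(5*x). Substituting and equating the coefficients of cos(5x) and sin(5x) gives A = -2/29, B = -5/29, so f_p = -5*sin(5*x)/29 - 2*cos(5*x)/29.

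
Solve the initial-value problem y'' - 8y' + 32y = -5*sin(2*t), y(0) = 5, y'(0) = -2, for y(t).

y = -7*sin(2*t)/52 - cos(2*t)/13 - 573*exp(4*t)*sin(4*t)/104 + 66*cos(4*t)*exp(4*t)/13

Characteristic equation r² - 8r + 32 = 0 has discriminant (-8)² - 4·(32) = -64 < 0, so r = 4 ± 4i.
Hence y_h = C1*cos(4*t)*exp(4*t) + C2*exp(4*t)*sin(4*t).
Try y_p = A*cos(2*t) + B*sin(2*t). Substituting and equating the coefficients of cos(2t) and sin(2t) gives A = -1/13, B = -7/52, so y_p = -7*sin(2*t)/52 - cos(2*t)/13.
General solution: y = -7*sin(2*t)/52 - cos(2*t)/13 + C1*cos(4*t)*exp(4*t) + C2*exp(4*t)*sin(4*t).
Apply the initial conditions: y(0) = -1/13 + C1 = 5 and y'(0) = -7/26 + 4*C1 + 4*C2 = -2. Solving gives C1 = 66/13, C2 = -573/104.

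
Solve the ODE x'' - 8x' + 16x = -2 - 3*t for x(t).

x = -7/32 - 3*t/16 + C1*exp(4*t) + C2*t*exp(4*t)

Characteristic equation r² - 8r + 16 = 0 has discriminant (-8)² - 4·(16) = 0, so r = 4 is a repeated root.
Hence x_h = (C1 + C2*t)*exp(4*t).
For the particular solution try x_p = A0 + A1*t. Substituting and matching coefficients of each power of t gives A0 = -7/32, A1 = -3/16, so x_p = -7/32 - 3*t/16.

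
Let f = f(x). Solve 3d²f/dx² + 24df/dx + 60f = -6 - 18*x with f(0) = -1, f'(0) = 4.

Divide through by 3: f'' + 8f' + 20f = -2 - 6*x.
Characteristic equation r² + 8r + 20 = 0 has discriminant (8)² - 4·(20) = -16 < 0, so r = -4 ± 2i.
Hence f_h = C1*cos(2*x)*exp(-4*x) + C2*exp(-4*x)*sin(2*x).
For the particular solution try f_p = A0 + A1*x. Substituting and matching coefficients of each power of x gives A0 = 1/50, A1 = -3/10, so f_p = 1/50 - 3*x/10.
General solution: f = 1/50 - 3*x/10 + C1*cos(2*x)*exp(-4*x) + C2*exp(-4*x)*sin(2*x).
Apply the initial conditions: f(0) = 1/50 + C1 = -1 and f'(0) = -3/10 - 4*C1 + 2*C2 = 4. Solving gives C1 = -51/50, C2 = 11/100.

f = 1/50 - 3*x/10 - 51*cos(2*x)*exp(-4*x)/50 + 11*exp(-4*x)*sin(2*x)/100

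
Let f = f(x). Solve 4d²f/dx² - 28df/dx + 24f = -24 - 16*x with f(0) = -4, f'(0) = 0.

f = -16/9 - 14*exp(x)/5 - 2*x/3 + 26*exp(6*x)/45

Divide through by 4: f'' - 7f' + 6f = -6 - 4*x.
Characteristic equation r² - 7r + 6 = 0 factors as (r - 6)(r - 1) = 0, so r = 6, 1.
Hence f_h = C1*exp(6*x) + C2*exp(x).
For the particular solution try f_p = A0 + A1*x. Substituting and matching coefficients of each power of x gives A0 = -16/9, A1 = -2/3, so f_p = -16/9 - 2*x/3.
General solution: f = -16/9 - 2*x/3 + C1*exp(6*x) + C2*exp(x).
Apply the initial conditions: f(0) = -16/9 + C1 + C2 = -4 and f'(0) = -2/3 + C2 + 6*C1 = 0. Solving gives C1 = 26/45, C2 = -14/5.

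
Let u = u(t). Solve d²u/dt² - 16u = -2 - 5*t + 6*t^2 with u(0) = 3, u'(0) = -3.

u = 5/64 - 3*t**2/8 + 5*t/16 + 15*exp(-4*t)/8 + 67*exp(4*t)/64

Characteristic equation r² - 16 = 0 factors as (r + 4)(r - 4) = 0, so r = -4, 4.
Hence u_h = C1*exp(-4*t) + C2*exp(4*t).
For the particular solution try u_p = A0 + A1*t + A2*t^2. Substituting and matching coefficients of each power of t gives A0 = 5/64, A1 = 5/16, A2 = -3/8, so u_p = 5/64 - 3*t^2/8 + 5*t/16.
General solution: u = 5/64 - 3*t^2/8 + 5*t/16 + C1*exp(-4*t) + C2*exp(4*t).
Apply the initial conditions: u(0) = 5/64 + C1 + C2 = 3 and u'(0) = 5/16 - 4*C1 + 4*C2 = -3. Solving gives C1 = 15/8, C2 = 67/64.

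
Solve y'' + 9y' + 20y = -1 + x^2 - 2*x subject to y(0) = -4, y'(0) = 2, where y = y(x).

y = 41/4000 - 573*exp(-4*x)/32 - 29*x/200 + x**2/20 + 1737*exp(-5*x)/125

Characteristic equation r² + 9r + 20 = 0 factors as (r + 5)(r + 4) = 0, so r = -5, -4.
Hence y_h = C1*exp(-5*x) + C2*exp(-4*x).
For the particular solution try y_p = A0 + A1*x + A2*x^2. Substituting and matching coefficients of each power of x gives A0 = 41/4000, A1 = -29/200, A2 = 1/20, so y_p = 41/4000 - 29*x/200 + x^2/20.
General solution: y = 41/4000 - 29*x/200 + x^2/20 + C1*exp(-5*x) + C2*exp(-4*x).
Apply the initial conditions: y(0) = 41/4000 + C1 + C2 = -4 and y'(0) = -29/200 - 5*C1 - 4*C2 = 2. Solving gives C1 = 1737/125, C2 = -573/32.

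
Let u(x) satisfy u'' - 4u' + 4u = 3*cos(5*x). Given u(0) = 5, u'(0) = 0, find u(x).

Characteristic equation r² - 4r + 4 = 0 has discriminant (-4)² - 4·(4) = 0, so r = 2 is a repeated root.
Hence u_h = (C1 + C2*x)*exp(2*x).
Try u_p = A*cos(5*x) + B*sin(5*x). Substituting and equating the coefficients of cos(5x) and sin(5x) gives A = -63/841, B = -60/841, so u_p = -63*cos(5*x)/841 - 60*sin(5*x)/841.
General solution: u = -63*cos(5*x)/841 - 60*sin(5*x)/841 + C1*exp(2*x) + C2*x*exp(2*x).
Apply the initial conditions: u(0) = -63/841 + C1 = 5 and u'(0) = -300/841 + C2 + 2*C1 = 0. Solving gives C1 = 4268/841, C2 = -284/29.

u = -63*cos(5*x)/841 - 60*sin(5*x)/841 + 4268*exp(2*x)/841 - 284*x*exp(2*x)/29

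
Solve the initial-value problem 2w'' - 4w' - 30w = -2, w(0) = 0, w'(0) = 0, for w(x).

Divide through by 2: w'' - 2w' - 15w = -1.
Characteristic equation r² - 2r - 15 = 0 factors as (r + 3)(r - 5) = 0, so r = -3, 5.
Hence w_h = C1*exp(-3*x) + C2*exp(5*x).
For the particular solution try w_p = A0. Substituting and matching coefficients of each power of x gives A0 = 1/15, so w_p = 1/15.
General solution: w = 1/15 + C1*exp(-3*x) + C2*exp(5*x).
Apply the initial conditions: w(0) = 1/15 + C1 + C2 = 0 and w'(0) = -3*C1 + 5*C2 = 0. Solving gives C1 = -1/24, C2 = -1/40.

w = 1/15 - exp(-3*x)/24 - exp(5*x)/40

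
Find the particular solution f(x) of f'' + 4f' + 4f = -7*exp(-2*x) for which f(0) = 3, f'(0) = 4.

Characteristic equation r² + 4r + 4 = 0 has discriminant (4)² - 4·(4) = 0, so r = -2 is a repeated root.
Hence f_h = (C1 + C2*x)*exp(-2*x).
Since exp(-2*x) solves the homogeneous equation (r = -2 is a root of multiplicity 2), multiply the trial by x^2. Try f_p = A*x^2*exp(-2*x). Substituting into the equation and dividing by exp(-2*x) gives A = -7/2, so f_p = -7*x^2*exp(-2*x)/2.
General solution: f = C1*exp(-2*x) - 7*x^2*exp(-2*x)/2 + C2*x*exp(-2*x).
Apply the initial conditions: f(0) = C1 = 3 and f'(0) = C2 - 2*C1 = 4. Solving gives C1 = 3, C2 = 10.

f = 3*exp(-2*x) + 10*x*exp(-2*x) - 7*x**2*exp(-2*x)/2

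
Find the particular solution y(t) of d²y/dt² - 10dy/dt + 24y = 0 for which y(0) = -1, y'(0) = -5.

y = -exp(4*t)/2 - exp(6*t)/2

Characteristic equation r² - 10r + 24 = 0 factors as (r - 6)(r - 4) = 0, so r = 6, 4.
Hence y_h = C1*exp(6*t) + C2*exp(4*t).
Apply the initial conditions: y(0) = C1 + C2 = -1 and y'(0) = 4*C2 + 6*C1 = -5. Solving gives C1 = -1/2, C2 = -1/2.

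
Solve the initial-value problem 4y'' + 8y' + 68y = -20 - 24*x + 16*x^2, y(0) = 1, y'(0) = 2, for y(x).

Divide through by 4: y'' + 2y' + 17y = -5 - 6*x + 4*x^2.
Characteristic equation r² + 2r + 17 = 0 has discriminant (2)² - 4·(17) = -64 < 0, so r = -1 ± 4i.
Hence y_h = C1*cos(4*x)*exp(-x) + C2*exp(-x)*sin(4*x).
For the particular solution try y_p = A0 + A1*x + A2*x^2. Substituting and matching coefficients of each power of x gives A0 = -1345/4913, A1 = -118/289, A2 = 4/17, so y_p = -1345/4913 - 118*x/289 + 4*x^2/17.
General solution: y = -1345/4913 - 118*x/289 + 4*x^2/17 + C1*cos(4*x)*exp(-x) + C2*exp(-x)*sin(4*x).
Apply the initial conditions: y(0) = -1345/4913 + C1 = 1 and y'(0) = -118/289 - C1 + 4*C2 = 2. Solving gives C1 = 6258/4913, C2 = 9045/9826.

y = -1345/4913 - 118*x/289 + 4*x**2/17 + 6258*cos(4*x)*exp(-x)/4913 + 9045*exp(-x)*sin(4*x)/9826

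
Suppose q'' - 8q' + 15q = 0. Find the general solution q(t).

q = C1*exp(5*t) + C2*exp(3*t)

Characteristic equation r² - 8r + 15 = 0 factors as (r - 5)(r - 3) = 0, so r = 5, 3.
Hence q_h = C1*exp(5*t) + C2*exp(3*t).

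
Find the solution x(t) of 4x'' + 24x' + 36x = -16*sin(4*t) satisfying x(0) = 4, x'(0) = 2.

x = 28*sin(4*t)/625 + 96*cos(4*t)/625 + 2404*exp(-3*t)/625 + 334*t*exp(-3*t)/25

Divide through by 4: x'' + 6x' + 9x = -4*sin(4*t).
Characteristic equation r² + 6r + 9 = 0 has discriminant (6)² - 4·(9) = 0, so r = -3 is a repeated root.
Hence x_h = (C1 + C2*t)*exp(-3*t).
Try x_p = A*cos(4*t) + B*sin(4*t). Substituting and equating the coefficients of cos(4t) and sin(4t) gives A = 96/625, B = 28/625, so x_p = 28*sin(4*t)/625 + 96*cos(4*t)/625.
General solution: x = 28*sin(4*t)/625 + 96*cos(4*t)/625 + C1*exp(-3*t) + C2*t*exp(-3*t).
Apply the initial conditions: x(0) = 96/625 + C1 = 4 and x'(0) = 112/625 + C2 - 3*C1 = 2. Solving gives C1 = 2404/625, C2 = 334/25.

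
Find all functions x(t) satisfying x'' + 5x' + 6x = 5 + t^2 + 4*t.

x = 49/108 + t**2/6 + 7*t/18 + C1*exp(-3*t) + C2*exp(-2*t)

Characteristic equation r² + 5r + 6 = 0 factors as (r + 3)(r + 2) = 0, so r = -3, -2.
Hence x_h = C1*exp(-3*t) + C2*exp(-2*t).
For the particular solution try x_p = A0 + A1*t + A2*t^2. Substituting and matching coefficients of each power of t gives A0 = 49/108, A1 = 7/18, A2 = 1/6, so x_p = 49/108 + t^2/6 + 7*t/18.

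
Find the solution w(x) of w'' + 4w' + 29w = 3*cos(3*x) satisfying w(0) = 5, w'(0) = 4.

Characteristic equation r² + 4r + 29 = 0 has discriminant (4)² - 4·(29) = -100 < 0, so r = -2 ± 5i.
Hence w_h = C1*cos(5*x)*exp(-2*x) + C2*exp(-2*x)*sin(5*x).
Try w_p = A*cos(3*x) + B*sin(3*x). Substituting and equating the coefficients of cos(3x) and sin(3x) gives A = 15/136, B = 9/136, so w_p = 9*sin(3*x)/136 + 15*cos(3*x)/136.
General solution: w = 9*sin(3*x)/136 + 15*cos(3*x)/136 + C1*cos(5*x)*exp(-2*x) + C2*exp(-2*x)*sin(5*x).
Apply the initial conditions: w(0) = 15/136 + C1 = 5 and w'(0) = 27/136 - 2*C1 + 5*C2 = 4. Solving gives C1 = 665/136, C2 = 1847/680.

w = 9*sin(3*x)/136 + 15*cos(3*x)/136 + 665*cos(5*x)*exp(-2*x)/136 + 1847*exp(-2*x)*sin(5*x)/680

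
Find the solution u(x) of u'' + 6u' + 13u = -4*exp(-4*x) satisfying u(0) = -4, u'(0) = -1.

Characteristic equation r² + 6r + 13 = 0 has discriminant (6)² - 4·(13) = -16 < 0, so r = -3 ± 2i.
Hence u_h = C1*cos(2*x)*exp(-3*x) + C2*exp(-3*x)*sin(2*x).
Try u_p = A*exp(-4*x). Substituting into the equation and dividing by exp(-4*x) gives A = -4/5, so u_p = -4*exp(-4*x)/5.
General solution: u = -4*exp(-4*x)/5 + C1*cos(2*x)*exp(-3*x) + C2*exp(-3*x)*sin(2*x).
Apply the initial conditions: u(0) = -4/5 + C1 = -4 and u'(0) = 16/5 - 3*C1 + 2*C2 = -1. Solving gives C1 = -16/5, C2 = -69/10.

u = -4*exp(-4*x)/5 - 69*exp(-3*x)*sin(2*x)/10 - 16*cos(2*x)*exp(-3*x)/5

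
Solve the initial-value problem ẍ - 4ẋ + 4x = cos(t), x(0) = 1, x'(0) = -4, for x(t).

x = -4*sin(t)/25 + 3*cos(t)/25 + 22*exp(2*t)/25 - 28*t*exp(2*t)/5

Characteristic equation r² - 4r + 4 = 0 has discriminant (-4)² - 4·(4) = 0, so r = 2 is a repeated root.
Hence x_h = (C1 + C2*t)*exp(2*t).
Try x_p = A*cos(t) + B*sin(t). Substituting and equating the coefficients of cos(t) and sin(t) gives A = 3/25, B = -4/25, so x_p = -4*sin(t)/25 + 3*cos(t)/25.
General solution: x = -4*sin(t)/25 + 3*cos(t)/25 + C1*exp(2*t) + C2*t*exp(2*t).
Apply the initial conditions: x(0) = 3/25 + C1 = 1 and x'(0) = -4/25 + C2 + 2*C1 = -4. Solving gives C1 = 22/25, C2 = -28/5.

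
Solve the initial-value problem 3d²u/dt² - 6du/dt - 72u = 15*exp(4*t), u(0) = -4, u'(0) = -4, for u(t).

u = -31*exp(-4*t)/16 - 7*exp(6*t)/4 - 5*exp(4*t)/16

Divide through by 3: u'' - 2u' - 24u = 5*exp(4*t).
Characteristic equation r² - 2r - 24 = 0 factors as (r + 4)(r - 6) = 0, so r = -4, 6.
Hence u_h = C1*exp(-4*t) + C2*exp(6*t).
Try u_p = A*exp(4*t). Substituting into the equation and dividing by exp(4*t) gives A = -5/16, so u_p = -5*exp(4*t)/16.
General solution: u = -5*exp(4*t)/16 + C1*exp(-4*t) + C2*exp(6*t).
Apply the initial conditions: u(0) = -5/16 + C1 + C2 = -4 and u'(0) = -5/4 - 4*C1 + 6*C2 = -4. Solving gives C1 = -31/16, C2 = -7/4.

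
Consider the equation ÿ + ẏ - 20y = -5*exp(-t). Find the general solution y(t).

Characteristic equation r² + r - 20 = 0 factors as (r - 4)(r + 5) = 0, so r = 4, -5.
Hence y_h = C1*exp(4*t) + C2*exp(-5*t).
Try y_p = A*exp(-t). Substituting into the equation and dividing by exp(-t) gives A = 1/4, so y_p = exp(-t)/4.

y = exp(-t)/4 + C1*exp(4*t) + C2*exp(-5*t)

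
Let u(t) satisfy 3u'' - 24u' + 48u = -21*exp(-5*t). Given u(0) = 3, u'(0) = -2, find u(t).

u = -7*exp(-5*t)/81 + 250*exp(4*t)/81 - 133*t*exp(4*t)/9

Divide through by 3: u'' - 8u' + 16u = -7*exp(-5*t).
Characteristic equation r² - 8r + 16 = 0 has discriminant (-8)² - 4·(16) = 0, so r = 4 is a repeated root.
Hence u_h = (C1 + C2*t)*exp(4*t).
Try u_p = A*exp(-5*t). Substituting into the equation and dividing by exp(-5*t) gives A = -7/81, so u_p = -7*exp(-5*t)/81.
General solution: u = -7*exp(-5*t)/81 + C1*exp(4*t) + C2*t*exp(4*t).
Apply the initial conditions: u(0) = -7/81 + C1 = 3 and u'(0) = 35/81 + C2 + 4*C1 = -2. Solving gives C1 = 250/81, C2 = -133/9.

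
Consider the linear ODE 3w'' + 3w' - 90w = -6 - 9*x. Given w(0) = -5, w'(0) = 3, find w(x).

w = 7/100 - 688*exp(5*x)/275 - 113*exp(-6*x)/44 + x/10

Divide through by 3: w'' + w' - 30w = -2 - 3*x.
Characteristic equation r² + r - 30 = 0 factors as (r - 5)(r + 6) = 0, so r = 5, -6.
Hence w_h = C1*exp(5*x) + C2*exp(-6*x).
For the particular solution try w_p = A0 + A1*x. Substituting and matching coefficients of each power of x gives A0 = 7/100, A1 = 1/10, so w_p = 7/100 + x/10.
General solution: w = 7/100 + x/10 + C1*exp(5*x) + C2*exp(-6*x).
Apply the initial conditions: w(0) = 7/100 + C1 + C2 = -5 and w'(0) = 1/10 - 6*C2 + 5*C1 = 3. Solving gives C1 = -688/275, C2 = -113/44.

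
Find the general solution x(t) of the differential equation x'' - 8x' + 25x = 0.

Characteristic equation r² - 8r + 25 = 0 has discriminant (-8)² - 4·(25) = -36 < 0, so r = 4 ± 3i.
Hence x_h = C1*cos(3*t)*exp(4*t) + C2*exp(4*t)*sin(3*t).

x = C1*cos(3*t)*exp(4*t) + C2*exp(4*t)*sin(3*t)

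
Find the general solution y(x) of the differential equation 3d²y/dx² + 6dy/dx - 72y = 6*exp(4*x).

y = C1*exp(4*x) + C2*exp(-6*x) + x*exp(4*x)/5

Divide through by 3: y'' + 2y' - 24y = 2*exp(4*x).
Characteristic equation r² + 2r - 24 = 0 factors as (r - 4)(r + 6) = 0, so r = 4, -6.
Hence y_h = C1*exp(4*x) + C2*exp(-6*x).
Since exp(4*x) solves the homogeneous equation (r = 4 is a root of multiplicity 1), multiply the trial by x. Try y_p = A*x*exp(4*x). Substituting into the equation and dividing by exp(4*x) gives A = 1/5, so y_p = x*exp(4*x)/5.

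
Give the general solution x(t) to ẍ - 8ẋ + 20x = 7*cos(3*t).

Characteristic equation r² - 8r + 20 = 0 has discriminant (-8)² - 4·(20) = -16 < 0, so r = 4 ± 2i.
Hence x_h = C1*cos(2*t)*exp(4*t) + C2*exp(4*t)*sin(2*t).
Try x_p = A*cos(3*t) + B*sin(3*t). Substituting and equating the coefficients of cos(3t) and sin(3t) gives A = 77/697, B = -168/697, so x_p = -168*sin(3*t)/697 + 77*cos(3*t)/697.

x = -168*sin(3*t)/697 + 77*cos(3*t)/697 + C1*cos(2*t)*exp(4*t) + C2*exp(4*t)*sin(2*t)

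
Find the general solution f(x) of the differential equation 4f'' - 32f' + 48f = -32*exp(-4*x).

Divide through by 4: f'' - 8f' + 12f = -8*exp(-4*x).
Characteristic equation r² - 8r + 12 = 0 factors as (r - 2)(r - 6) = 0, so r = 2, 6.
Hence f_h = C1*exp(2*x) + C2*exp(6*x).
Try f_p = A*exp(-4*x). Substituting into the equation and dividing by exp(-4*x) gives A = -2/15, so f_p = -2*exp(-4*x)/15.

f = -2*exp(-4*x)/15 + C1*exp(2*x) + C2*exp(6*x)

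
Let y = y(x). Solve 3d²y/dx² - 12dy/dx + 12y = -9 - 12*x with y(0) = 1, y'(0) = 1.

y = -7/4 - x + 11*exp(2*x)/4 - 7*x*exp(2*x)/2

Divide through by 3: y'' - 4y' + 4y = -3 - 4*x.
Characteristic equation r² - 4r + 4 = 0 has discriminant (-4)² - 4·(4) = 0, so r = 2 is a repeated root.
Hence y_h = (C1 + C2*x)*exp(2*x).
For the particular solution try y_p = A0 + A1*x. Substituting and matching coefficients of each power of x gives A0 = -7/4, A1 = -1, so y_p = -7/4 - x.
General solution: y = -7/4 - x + C1*exp(2*x) + C2*x*exp(2*x).
Apply the initial conditions: y(0) = -7/4 + C1 = 1 and y'(0) = -1 + C2 + 2*C1 = 1. Solving gives C1 = 11/4, C2 = -7/2.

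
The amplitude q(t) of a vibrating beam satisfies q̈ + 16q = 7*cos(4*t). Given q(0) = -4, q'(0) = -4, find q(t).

Characteristic equation r² + 16 = 0 has discriminant (0)² - 4·(16) = -64 < 0, so r = ± 4i.
Hence q_h = C1*cos(4*t) + C2*sin(4*t).
Since ±4i are characteristic roots, multiply the trial by t. Try q_p = t*(A*cos(4*t) + B*sin(4*t)). Substituting and equating the coefficients of cos(4t) and sin(4t) gives A = 0, B = 7/8, so q_p = 7*t*sin(4*t)/8.
General solution: q = C1*cos(4*t) + C2*sin(4*t) + 7*t*sin(4*t)/8.
Apply the initial conditions: q(0) = C1 = -4 and q'(0) = 4*C2 = -4. Solving gives C1 = -4, C2 = -1.

q = -sin(4*t) - 4*cos(4*t) + 7*t*sin(4*t)/8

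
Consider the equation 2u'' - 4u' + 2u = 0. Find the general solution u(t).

Divide through by 2: u'' - 2u' + u = 0.
Characteristic equation r² - 2r + 1 = 0 has discriminant (-2)² - 4·(1) = 0, so r = 1 is a repeated root.
Hence u_h = (C1 + C2*t)*exp(t).

u = C1*exp(t) + C2*t*exp(t)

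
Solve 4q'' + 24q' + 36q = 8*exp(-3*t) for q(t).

Divide through by 4: q'' + 6q' + 9q = 2*exp(-3*t).
Characteristic equation r² + 6r + 9 = 0 has discriminant (6)² - 4·(9) = 0, so r = -3 is a repeated root.
Hence q_h = (C1 + C2*t)*exp(-3*t).
Since exp(-3*t) solves the homogeneous equation (r = -3 is a root of multiplicity 2), multiply the trial by t^2. Try q_p = A*t^2*exp(-3*t). Substituting into the equation and dividing by exp(-3*t) gives A = 1, so q_p = t^2*exp(-3*t).

q = C1*exp(-3*t) + t**2*exp(-3*t) + C2*t*exp(-3*t)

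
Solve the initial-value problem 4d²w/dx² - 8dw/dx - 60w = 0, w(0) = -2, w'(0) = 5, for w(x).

Divide through by 4: w'' - 2w' - 15w = 0.
Characteristic equation r² - 2r - 15 = 0 factors as (r - 5)(r + 3) = 0, so r = 5, -3.
Hence w_h = C1*exp(5*x) + C2*exp(-3*x).
Apply the initial conditions: w(0) = C1 + C2 = -2 and w'(0) = -3*C2 + 5*C1 = 5. Solving gives C1 = -1/8, C2 = -15/8.

w = -15*exp(-3*x)/8 - exp(5*x)/8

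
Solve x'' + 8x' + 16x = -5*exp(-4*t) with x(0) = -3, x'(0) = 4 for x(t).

x = -3*exp(-4*t) - 8*t*exp(-4*t) - 5*t**2*exp(-4*t)/2

Characteristic equation r² + 8r + 16 = 0 has discriminant (8)² - 4·(16) = 0, so r = -4 is a repeated root.
Hence x_h = (C1 + C2*t)*exp(-4*t).
Since exp(-4*t) solves the homogeneous equation (r = -4 is a root of multiplicity 2), multiply the trial by t^2. Try x_p = A*t^2*exp(-4*t). Substituting into the equation and dividing by exp(-4*t) gives A = -5/2, so x_p = -5*t^2*exp(-4*t)/2.
General solution: x = C1*exp(-4*t) - 5*t^2*exp(-4*t)/2 + C2*t*exp(-4*t).
Apply the initial conditions: x(0) = C1 = -3 and x'(0) = C2 - 4*C1 = 4. Solving gives C1 = -3, C2 = -8.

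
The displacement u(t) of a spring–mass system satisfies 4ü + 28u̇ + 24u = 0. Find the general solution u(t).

u = C1*exp(-6*t) + C2*exp(-t)

Divide through by 4: u'' + 7u' + 6u = 0.
Characteristic equation r² + 7r + 6 = 0 factors as (r + 6)(r + 1) = 0, so r = -6, -1.
Hence u_h = C1*exp(-6*t) + C2*exp(-t).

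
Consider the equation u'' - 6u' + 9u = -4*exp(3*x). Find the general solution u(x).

u = C1*exp(3*x) - 2*x**2*exp(3*x) + C2*x*exp(3*x)

Characteristic equation r² - 6r + 9 = 0 has discriminant (-6)² - 4·(9) = 0, so r = 3 is a repeated root.
Hence u_h = (C1 + C2*x)*exp(3*x).
Since exp(3*x) solves the homogeneous equation (r = 3 is a root of multiplicity 2), multiply the trial by x^2. Try u_p = A*x^2*exp(3*x). Substituting into the equation and dividing by exp(3*x) gives A = -2, so u_p = -2*x^2*exp(3*x).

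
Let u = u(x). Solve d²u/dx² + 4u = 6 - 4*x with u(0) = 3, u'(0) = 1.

u = 3/2 - x + 3*cos(2*x)/2 + sin(2*x)

Characteristic equation r² + 4 = 0 has discriminant (0)² - 4·(4) = -16 < 0, so r = ± 2i.
Hence u_h = C1*cos(2*x) + C2*sin(2*x).
For the particular solution try u_p = A0 + A1*x. Substituting and matching coefficients of each power of x gives A0 = 3/2, A1 = -1, so u_p = 3/2 - x.
General solution: u = 3/2 - x + C1*cos(2*x) + C2*sin(2*x).
Apply the initial conditions: u(0) = 3/2 + C1 = 3 and u'(0) = -1 + 2*C2 = 1. Solving gives C1 = 3/2, C2 = 1.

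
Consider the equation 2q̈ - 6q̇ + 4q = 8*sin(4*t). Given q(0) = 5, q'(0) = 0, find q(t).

Divide through by 2: q'' - 3q' + 2q = 4*sin(4*t).
Characteristic equation r² - 3r + 2 = 0 factors as (r - 1)(r - 2) = 0, so r = 1, 2.
Hence q_h = C1*exp(t) + C2*exp(2*t).
Try q_p = A*cos(4*t) + B*sin(4*t). Substituting and equating the coefficients of cos(4t) and sin(4t) gives A = 12/85, B = -14/85, so q_p = -14*sin(4*t)/85 + 12*cos(4*t)/85.
General solution: q = -14*sin(4*t)/85 + 12*cos(4*t)/85 + C1*exp(t) + C2*exp(2*t).
Apply the initial conditions: q(0) = 12/85 + C1 + C2 = 5 and q'(0) = -56/85 + C1 + 2*C2 = 0. Solving gives C1 = 154/17, C2 = -21/5.

q = -21*exp(2*t)/5 - 14*sin(4*t)/85 + 12*cos(4*t)/85 + 154*exp(t)/17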